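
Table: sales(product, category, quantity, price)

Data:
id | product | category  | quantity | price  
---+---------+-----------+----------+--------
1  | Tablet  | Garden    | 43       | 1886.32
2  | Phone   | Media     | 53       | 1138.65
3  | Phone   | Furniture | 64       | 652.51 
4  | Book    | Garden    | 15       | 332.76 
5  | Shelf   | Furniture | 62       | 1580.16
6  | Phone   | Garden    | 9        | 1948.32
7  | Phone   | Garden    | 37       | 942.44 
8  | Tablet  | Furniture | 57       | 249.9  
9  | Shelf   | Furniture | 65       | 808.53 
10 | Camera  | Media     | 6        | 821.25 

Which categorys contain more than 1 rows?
SELECT category, COUNT(*) as cnt
FROM sales
GROUP BY category
HAVING COUNT(*) > 1

Result:
  Furniture: 4
  Garden: 4
  Media: 2

Note: HAVING filters groups after aggregation, WHERE filters rows before.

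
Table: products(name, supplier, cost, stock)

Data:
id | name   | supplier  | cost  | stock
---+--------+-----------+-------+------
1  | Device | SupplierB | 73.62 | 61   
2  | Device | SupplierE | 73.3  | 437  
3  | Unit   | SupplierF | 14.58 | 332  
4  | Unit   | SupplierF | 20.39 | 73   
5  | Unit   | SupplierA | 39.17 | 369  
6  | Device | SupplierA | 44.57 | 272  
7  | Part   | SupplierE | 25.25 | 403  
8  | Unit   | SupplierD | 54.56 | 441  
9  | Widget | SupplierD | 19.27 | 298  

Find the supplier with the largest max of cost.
SELECT supplier, MAX(cost) as val
FROM products
GROUP BY supplier
ORDER BY val DESC
LIMIT 1

Result: SupplierB with max(cost) = 73.62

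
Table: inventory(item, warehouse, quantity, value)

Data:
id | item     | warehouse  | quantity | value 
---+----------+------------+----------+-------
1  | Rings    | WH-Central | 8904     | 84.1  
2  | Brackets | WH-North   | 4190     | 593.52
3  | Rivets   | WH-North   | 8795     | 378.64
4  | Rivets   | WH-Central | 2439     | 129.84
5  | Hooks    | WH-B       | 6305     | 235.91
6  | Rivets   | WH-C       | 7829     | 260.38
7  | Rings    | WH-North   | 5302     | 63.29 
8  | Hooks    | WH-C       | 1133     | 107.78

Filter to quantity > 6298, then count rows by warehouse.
SELECT warehouse, COUNT(*)
FROM inventory
WHERE quantity > 6298
GROUP BY warehouse

Note: WHERE filters rows before grouping.

Result:
  WH-B: 1
  WH-C: 1
  WH-Central: 1
  WH-North: 1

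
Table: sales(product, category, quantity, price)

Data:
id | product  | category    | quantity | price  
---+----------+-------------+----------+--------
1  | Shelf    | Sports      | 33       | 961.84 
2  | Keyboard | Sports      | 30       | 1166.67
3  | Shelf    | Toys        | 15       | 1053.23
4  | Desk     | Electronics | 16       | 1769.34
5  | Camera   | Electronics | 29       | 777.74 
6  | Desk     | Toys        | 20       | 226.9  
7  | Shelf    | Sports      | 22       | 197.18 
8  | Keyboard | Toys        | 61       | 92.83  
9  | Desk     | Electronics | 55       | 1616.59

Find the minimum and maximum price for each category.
SELECT category, MIN(price), MAX(price)
FROM sales
GROUP BY category

Result:
  Electronics: min=777.74, max=1769.34
  Sports: min=197.18, max=1166.67
  Toys: min=92.83, max=1053.23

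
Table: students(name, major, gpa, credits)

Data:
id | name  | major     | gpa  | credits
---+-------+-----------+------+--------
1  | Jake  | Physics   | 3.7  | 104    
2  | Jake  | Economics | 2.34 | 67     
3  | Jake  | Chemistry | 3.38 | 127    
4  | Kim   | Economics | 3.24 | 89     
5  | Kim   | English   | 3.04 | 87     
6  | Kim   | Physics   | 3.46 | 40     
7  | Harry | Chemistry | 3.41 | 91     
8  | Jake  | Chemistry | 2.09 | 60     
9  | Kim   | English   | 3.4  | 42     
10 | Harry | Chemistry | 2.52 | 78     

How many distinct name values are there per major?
SELECT major, COUNT(DISTINCT name)
FROM students
GROUP BY major

Result:
  Chemistry: 2 distinct
  Economics: 2 distinct
  English: 1 distinct
  Physics: 2 distinct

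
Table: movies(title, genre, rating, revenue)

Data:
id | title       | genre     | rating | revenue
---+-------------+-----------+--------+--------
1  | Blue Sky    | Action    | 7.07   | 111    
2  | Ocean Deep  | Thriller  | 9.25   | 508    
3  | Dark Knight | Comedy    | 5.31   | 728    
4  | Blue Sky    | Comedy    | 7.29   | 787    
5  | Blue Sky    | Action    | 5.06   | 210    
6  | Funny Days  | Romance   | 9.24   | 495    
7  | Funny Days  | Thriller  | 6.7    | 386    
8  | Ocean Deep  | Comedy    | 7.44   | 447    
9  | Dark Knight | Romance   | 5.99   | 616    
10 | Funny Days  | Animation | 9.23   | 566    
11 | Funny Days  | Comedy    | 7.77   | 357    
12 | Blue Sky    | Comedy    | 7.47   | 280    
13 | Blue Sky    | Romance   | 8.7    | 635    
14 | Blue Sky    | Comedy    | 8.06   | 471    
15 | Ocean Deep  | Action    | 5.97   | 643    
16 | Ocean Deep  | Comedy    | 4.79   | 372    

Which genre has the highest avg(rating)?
SELECT genre, AVG(rating) as val
FROM movies
GROUP BY genre
ORDER BY val DESC
LIMIT 1

Result: Animation with avg(rating) = 9.23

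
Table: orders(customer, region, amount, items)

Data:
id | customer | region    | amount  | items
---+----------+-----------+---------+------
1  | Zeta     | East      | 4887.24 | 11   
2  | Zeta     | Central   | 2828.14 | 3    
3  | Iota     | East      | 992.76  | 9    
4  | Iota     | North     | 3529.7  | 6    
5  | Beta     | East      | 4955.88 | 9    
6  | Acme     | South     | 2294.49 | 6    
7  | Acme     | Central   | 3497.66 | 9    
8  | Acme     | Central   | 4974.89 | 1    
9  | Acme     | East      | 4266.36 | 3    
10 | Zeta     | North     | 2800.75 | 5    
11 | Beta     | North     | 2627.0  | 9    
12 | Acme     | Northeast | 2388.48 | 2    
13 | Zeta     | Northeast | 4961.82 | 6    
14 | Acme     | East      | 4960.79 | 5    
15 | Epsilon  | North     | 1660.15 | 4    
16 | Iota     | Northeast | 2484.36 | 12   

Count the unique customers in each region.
SELECT region, COUNT(DISTINCT customer)
FROM orders
GROUP BY region

Result:
  Central: 2 distinct
  East: 4 distinct
  North: 4 distinct
  Northeast: 3 distinct
  South: 1 distinct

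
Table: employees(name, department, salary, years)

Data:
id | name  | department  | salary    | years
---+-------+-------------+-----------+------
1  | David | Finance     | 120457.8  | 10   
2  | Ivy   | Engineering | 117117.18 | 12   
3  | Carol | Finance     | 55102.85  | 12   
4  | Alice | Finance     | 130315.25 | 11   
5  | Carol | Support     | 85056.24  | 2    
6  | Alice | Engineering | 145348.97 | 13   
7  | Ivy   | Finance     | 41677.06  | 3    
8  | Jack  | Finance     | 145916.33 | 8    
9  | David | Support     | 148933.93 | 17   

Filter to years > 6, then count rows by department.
SELECT department, COUNT(*)
FROM employees
WHERE years > 6
GROUP BY department

Note: WHERE filters rows before grouping.

Result:
  Engineering: 2
  Finance: 4
  Support: 1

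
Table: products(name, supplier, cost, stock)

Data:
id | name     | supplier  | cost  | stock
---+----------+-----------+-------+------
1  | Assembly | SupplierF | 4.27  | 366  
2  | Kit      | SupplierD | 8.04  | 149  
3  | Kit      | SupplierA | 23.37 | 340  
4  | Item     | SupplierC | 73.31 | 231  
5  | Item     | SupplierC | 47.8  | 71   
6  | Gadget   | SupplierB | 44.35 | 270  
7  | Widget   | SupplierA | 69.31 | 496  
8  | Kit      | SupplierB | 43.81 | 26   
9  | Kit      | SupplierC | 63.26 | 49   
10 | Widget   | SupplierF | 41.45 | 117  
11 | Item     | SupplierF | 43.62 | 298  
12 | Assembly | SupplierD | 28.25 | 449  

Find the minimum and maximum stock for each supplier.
SELECT supplier, MIN(stock), MAX(stock)
FROM products
GROUP BY supplier

Result:
  SupplierA: min=340, max=496
  SupplierB: min=26, max=270
  SupplierC: min=49, max=231
  SupplierD: min=149, max=449
  SupplierF: min=117, max=366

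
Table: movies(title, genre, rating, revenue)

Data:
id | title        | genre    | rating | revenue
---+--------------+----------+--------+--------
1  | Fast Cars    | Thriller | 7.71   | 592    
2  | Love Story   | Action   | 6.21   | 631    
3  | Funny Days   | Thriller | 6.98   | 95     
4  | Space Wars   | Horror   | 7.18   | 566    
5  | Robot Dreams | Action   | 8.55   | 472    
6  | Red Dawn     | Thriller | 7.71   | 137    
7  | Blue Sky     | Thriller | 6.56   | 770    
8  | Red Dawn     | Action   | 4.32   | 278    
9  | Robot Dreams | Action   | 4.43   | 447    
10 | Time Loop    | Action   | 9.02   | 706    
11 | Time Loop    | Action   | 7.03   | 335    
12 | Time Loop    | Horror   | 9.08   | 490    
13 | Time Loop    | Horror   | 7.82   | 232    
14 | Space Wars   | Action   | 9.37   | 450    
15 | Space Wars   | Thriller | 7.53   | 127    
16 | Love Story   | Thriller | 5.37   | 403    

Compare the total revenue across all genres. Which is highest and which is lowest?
SELECT genre, SUM(revenue)
FROM movies
GROUP BY genre
ORDER BY SUM(revenue)

All groups:
  Horror: 1288
  Thriller: 2124
  Action: 3319

Highest: Action (3319)
Lowest: Horror (1288)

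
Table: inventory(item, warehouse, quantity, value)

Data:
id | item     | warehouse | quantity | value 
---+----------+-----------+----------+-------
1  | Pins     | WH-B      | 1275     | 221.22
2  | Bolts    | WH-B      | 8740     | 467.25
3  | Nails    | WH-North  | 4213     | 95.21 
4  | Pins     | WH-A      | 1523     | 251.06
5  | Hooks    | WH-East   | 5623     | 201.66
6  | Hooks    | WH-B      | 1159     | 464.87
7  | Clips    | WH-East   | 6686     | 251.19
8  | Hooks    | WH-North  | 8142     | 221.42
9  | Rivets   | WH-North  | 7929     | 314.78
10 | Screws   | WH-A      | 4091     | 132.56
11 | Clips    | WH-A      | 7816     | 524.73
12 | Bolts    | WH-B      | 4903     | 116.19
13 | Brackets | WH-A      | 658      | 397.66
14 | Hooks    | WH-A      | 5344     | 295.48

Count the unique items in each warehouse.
SELECT warehouse, COUNT(DISTINCT item)
FROM inventory
GROUP BY warehouse

Result:
  WH-A: 5 distinct
  WH-B: 3 distinct
  WH-East: 2 distinct
  WH-North: 3 distinct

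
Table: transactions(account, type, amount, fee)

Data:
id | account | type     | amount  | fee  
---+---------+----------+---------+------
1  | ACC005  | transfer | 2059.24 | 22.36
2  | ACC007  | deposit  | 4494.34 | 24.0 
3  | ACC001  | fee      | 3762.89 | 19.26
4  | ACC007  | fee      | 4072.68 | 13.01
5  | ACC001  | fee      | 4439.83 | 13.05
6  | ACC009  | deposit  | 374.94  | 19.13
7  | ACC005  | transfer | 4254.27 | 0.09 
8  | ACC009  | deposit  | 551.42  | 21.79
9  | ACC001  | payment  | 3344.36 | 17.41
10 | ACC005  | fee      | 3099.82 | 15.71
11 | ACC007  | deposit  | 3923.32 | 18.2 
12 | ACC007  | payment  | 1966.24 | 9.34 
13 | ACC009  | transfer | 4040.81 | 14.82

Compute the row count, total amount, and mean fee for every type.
SELECT type,
       COUNT(*) as cnt,
       SUM(amount) as total_amount,
       AVG(fee) as avg_fee
FROM transactions
GROUP BY type

Result:
  deposit: 4 records, 9344.02 total amount, 20.78 avg fee
  fee: 4 records, 15375.22 total amount, 15.26 avg fee
  payment: 2 records, 5310.60 total amount, 13.38 avg fee
  transfer: 3 records, 10354.32 total amount, 12.42 avg fee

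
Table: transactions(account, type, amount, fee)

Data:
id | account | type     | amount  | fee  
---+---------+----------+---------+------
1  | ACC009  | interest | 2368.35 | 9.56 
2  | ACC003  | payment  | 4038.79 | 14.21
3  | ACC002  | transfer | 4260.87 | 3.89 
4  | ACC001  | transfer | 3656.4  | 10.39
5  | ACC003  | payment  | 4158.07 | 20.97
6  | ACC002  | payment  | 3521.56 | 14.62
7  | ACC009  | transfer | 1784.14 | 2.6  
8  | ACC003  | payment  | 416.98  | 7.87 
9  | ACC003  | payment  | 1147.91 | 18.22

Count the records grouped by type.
SELECT type, COUNT(*) as count
FROM transactions
GROUP BY type

Result:
  interest: 1
  payment: 5
  transfer: 3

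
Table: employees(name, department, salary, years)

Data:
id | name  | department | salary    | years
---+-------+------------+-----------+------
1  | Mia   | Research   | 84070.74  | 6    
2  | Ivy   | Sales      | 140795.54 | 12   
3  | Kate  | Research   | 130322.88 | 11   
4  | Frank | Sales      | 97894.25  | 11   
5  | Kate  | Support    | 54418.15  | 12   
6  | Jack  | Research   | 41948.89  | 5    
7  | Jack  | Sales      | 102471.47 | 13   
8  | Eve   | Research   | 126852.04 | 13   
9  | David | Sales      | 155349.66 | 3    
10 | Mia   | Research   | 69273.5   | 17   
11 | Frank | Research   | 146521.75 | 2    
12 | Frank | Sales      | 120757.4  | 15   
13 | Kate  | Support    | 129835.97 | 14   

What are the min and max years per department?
SELECT department, MIN(years), MAX(years)
FROM employees
GROUP BY department

Result:
  Research: min=2, max=17
  Sales: min=3, max=15
  Support: min=12, max=14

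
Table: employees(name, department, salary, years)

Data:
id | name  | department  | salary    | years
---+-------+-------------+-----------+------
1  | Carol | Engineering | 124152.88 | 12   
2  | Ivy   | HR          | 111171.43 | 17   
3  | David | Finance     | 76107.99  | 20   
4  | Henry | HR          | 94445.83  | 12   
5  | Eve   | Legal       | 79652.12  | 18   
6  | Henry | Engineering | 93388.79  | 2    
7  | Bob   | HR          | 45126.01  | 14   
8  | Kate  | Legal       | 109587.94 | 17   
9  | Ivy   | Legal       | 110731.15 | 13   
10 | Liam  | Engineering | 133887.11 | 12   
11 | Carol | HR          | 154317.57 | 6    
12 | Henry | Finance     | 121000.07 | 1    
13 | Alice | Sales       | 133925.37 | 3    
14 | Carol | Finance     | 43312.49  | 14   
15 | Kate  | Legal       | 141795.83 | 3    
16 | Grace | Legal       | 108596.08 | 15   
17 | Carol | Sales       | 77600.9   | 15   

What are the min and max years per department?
SELECT department, MIN(years), MAX(years)
FROM employees
GROUP BY department

Result:
  Engineering: min=2, max=12
  Finance: min=1, max=20
  HR: min=6, max=17
  Legal: min=3, max=18
  Sales: min=3, max=15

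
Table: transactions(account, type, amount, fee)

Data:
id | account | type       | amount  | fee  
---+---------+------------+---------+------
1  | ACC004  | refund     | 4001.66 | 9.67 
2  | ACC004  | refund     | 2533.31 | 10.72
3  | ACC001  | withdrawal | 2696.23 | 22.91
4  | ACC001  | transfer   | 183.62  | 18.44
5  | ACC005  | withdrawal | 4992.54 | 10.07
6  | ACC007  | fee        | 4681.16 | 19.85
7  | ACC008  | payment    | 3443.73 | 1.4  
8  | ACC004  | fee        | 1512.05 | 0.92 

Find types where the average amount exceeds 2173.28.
SELECT type, AVG(amount)
FROM transactions
GROUP BY type
HAVING AVG(amount) > 2173.28

Result:
  fee: avg=3096.61
  payment: avg=3443.73
  refund: avg=3267.49
  withdrawal: avg=3844.39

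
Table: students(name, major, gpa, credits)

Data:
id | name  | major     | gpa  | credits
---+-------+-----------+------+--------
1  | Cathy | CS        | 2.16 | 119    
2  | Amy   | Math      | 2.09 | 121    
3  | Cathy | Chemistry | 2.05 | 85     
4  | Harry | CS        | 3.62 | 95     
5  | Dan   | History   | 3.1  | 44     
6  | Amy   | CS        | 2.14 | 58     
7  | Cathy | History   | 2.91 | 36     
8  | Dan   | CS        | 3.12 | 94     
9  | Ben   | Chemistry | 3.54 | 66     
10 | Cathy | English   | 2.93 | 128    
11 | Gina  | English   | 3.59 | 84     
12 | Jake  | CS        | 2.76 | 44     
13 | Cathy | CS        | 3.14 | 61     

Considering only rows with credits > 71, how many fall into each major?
SELECT major, COUNT(*)
FROM students
WHERE credits > 71
GROUP BY major

Note: WHERE filters rows before grouping.

Result:
  CS: 3
  Chemistry: 1
  English: 2
  Math: 1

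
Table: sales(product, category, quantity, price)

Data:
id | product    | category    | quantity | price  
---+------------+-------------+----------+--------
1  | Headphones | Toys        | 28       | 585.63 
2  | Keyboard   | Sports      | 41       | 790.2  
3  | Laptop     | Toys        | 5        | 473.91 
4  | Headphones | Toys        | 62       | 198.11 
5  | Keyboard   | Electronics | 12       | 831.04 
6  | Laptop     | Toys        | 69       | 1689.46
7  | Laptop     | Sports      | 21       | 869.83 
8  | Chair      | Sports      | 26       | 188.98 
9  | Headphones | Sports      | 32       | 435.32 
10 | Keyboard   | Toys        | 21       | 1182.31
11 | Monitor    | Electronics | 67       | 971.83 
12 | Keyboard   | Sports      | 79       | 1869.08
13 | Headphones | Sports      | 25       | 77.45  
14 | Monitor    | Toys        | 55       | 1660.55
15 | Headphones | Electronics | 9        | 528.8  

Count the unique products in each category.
SELECT category, COUNT(DISTINCT product)
FROM sales
GROUP BY category

Result:
  Electronics: 3 distinct
  Sports: 4 distinct
  Toys: 4 distinct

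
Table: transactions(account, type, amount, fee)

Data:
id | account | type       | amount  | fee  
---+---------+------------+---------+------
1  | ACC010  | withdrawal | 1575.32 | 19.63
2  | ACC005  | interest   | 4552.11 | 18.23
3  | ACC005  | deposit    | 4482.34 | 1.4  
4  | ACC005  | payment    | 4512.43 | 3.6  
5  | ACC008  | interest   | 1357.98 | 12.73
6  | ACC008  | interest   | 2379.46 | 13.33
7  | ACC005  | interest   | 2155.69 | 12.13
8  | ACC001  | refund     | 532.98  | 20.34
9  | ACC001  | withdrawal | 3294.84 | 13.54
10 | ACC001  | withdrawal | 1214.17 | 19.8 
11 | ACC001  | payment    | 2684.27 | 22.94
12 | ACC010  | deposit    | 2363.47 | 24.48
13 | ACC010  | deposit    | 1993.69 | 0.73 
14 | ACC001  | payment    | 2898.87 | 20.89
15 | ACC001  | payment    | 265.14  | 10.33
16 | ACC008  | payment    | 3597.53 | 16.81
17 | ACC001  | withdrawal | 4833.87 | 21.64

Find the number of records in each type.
SELECT type, COUNT(*) as count
FROM transactions
GROUP BY type

Result:
  deposit: 3
  interest: 4
  payment: 5
  refund: 1
  withdrawal: 4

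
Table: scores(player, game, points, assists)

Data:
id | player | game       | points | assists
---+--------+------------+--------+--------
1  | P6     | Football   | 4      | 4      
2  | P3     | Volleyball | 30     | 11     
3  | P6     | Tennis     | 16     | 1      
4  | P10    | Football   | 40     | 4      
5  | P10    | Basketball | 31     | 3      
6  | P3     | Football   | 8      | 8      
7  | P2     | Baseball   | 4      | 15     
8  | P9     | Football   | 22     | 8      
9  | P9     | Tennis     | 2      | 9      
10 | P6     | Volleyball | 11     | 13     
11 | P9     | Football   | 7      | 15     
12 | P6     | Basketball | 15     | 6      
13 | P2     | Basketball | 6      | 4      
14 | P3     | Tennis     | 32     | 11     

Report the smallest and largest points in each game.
SELECT game, MIN(points), MAX(points)
FROM scores
GROUP BY game

Result:
  Baseball: min=4, max=4
  Basketball: min=6, max=31
  Football: min=4, max=40
  Tennis: min=2, max=32
  Volleyball: min=11, max=30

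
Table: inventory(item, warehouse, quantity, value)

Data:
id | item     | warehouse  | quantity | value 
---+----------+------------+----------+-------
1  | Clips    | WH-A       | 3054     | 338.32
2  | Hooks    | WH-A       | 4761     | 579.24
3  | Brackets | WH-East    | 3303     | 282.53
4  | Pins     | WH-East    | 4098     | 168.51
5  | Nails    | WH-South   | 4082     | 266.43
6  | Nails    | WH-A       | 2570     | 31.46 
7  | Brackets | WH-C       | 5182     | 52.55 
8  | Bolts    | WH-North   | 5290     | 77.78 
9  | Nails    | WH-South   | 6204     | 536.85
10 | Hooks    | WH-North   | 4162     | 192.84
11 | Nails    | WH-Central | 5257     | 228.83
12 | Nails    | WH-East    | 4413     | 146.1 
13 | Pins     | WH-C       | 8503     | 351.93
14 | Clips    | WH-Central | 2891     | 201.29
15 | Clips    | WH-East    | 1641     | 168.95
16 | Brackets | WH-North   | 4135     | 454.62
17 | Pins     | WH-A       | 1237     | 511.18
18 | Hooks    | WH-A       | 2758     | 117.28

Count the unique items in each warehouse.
SELECT warehouse, COUNT(DISTINCT item)
FROM inventory
GROUP BY warehouse

Result:
  WH-A: 4 distinct
  WH-C: 2 distinct
  WH-Central: 2 distinct
  WH-East: 4 distinct
  WH-North: 3 distinct
  WH-South: 1 distinct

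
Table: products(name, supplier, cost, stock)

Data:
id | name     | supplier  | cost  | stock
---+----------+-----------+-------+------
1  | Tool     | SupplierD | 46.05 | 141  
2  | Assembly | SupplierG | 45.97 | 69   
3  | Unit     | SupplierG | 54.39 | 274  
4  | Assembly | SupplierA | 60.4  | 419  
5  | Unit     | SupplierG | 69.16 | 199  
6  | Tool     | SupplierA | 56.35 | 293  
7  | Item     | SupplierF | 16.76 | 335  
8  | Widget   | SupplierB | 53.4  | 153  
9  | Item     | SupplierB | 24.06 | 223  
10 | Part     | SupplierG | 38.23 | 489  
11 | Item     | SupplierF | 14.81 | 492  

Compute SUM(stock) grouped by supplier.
SELECT supplier, SUM(stock) as result
FROM products
GROUP BY supplier

Result:
  SupplierA: 712
  SupplierB: 376
  SupplierD: 141
  SupplierF: 827
  SupplierG: 1031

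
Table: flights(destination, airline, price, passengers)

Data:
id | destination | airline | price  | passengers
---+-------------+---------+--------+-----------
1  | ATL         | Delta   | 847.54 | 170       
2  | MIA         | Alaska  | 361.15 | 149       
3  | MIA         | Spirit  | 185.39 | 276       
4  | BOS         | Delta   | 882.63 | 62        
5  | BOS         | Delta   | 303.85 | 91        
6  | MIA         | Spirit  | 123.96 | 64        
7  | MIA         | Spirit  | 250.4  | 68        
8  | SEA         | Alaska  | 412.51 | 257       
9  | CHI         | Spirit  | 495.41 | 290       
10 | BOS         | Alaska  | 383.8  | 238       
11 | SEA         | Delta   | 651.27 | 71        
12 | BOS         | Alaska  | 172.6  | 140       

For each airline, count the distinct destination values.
SELECT airline, COUNT(DISTINCT destination)
FROM flights
GROUP BY airline

Result:
  Alaska: 3 distinct
  Delta: 3 distinct
  Spirit: 2 distinct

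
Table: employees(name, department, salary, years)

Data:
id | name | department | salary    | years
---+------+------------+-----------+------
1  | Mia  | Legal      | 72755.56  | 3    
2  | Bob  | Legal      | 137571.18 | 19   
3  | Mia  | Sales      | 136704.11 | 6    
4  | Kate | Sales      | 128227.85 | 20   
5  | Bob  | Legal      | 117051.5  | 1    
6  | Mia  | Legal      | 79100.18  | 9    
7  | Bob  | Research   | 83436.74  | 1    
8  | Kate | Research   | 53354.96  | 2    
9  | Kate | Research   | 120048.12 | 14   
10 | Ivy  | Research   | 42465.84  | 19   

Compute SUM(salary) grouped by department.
SELECT department, SUM(salary) as result
FROM employees
GROUP BY department

Result:
  Legal: 406478.42
  Research: 299305.66
  Sales: 264931.96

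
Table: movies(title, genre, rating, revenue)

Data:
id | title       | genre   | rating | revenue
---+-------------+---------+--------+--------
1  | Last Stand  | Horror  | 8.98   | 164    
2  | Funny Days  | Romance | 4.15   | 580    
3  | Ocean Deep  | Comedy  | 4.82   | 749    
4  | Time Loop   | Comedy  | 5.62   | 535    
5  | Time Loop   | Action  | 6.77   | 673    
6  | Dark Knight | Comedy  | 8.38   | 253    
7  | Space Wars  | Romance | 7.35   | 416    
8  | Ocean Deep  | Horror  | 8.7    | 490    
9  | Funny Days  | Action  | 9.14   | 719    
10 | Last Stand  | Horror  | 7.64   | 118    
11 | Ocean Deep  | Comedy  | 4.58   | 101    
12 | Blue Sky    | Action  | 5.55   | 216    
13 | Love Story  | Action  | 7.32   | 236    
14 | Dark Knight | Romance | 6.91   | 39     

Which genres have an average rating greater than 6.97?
SELECT genre, AVG(rating)
FROM movies
GROUP BY genre
HAVING AVG(rating) > 6.97

Result:
  Action: avg=7.20
  Horror: avg=8.44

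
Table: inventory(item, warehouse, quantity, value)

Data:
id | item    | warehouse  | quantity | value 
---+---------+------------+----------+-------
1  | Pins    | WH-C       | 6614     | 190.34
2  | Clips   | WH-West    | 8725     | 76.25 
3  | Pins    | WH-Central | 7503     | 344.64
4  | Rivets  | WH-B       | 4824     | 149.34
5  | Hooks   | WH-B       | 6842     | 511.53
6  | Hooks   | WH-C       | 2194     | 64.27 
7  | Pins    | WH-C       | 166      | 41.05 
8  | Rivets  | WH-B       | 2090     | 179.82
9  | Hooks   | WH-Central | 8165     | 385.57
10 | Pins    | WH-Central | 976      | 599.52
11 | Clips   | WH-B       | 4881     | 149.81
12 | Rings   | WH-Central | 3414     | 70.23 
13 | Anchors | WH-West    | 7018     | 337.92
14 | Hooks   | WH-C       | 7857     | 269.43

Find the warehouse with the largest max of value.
SELECT warehouse, MAX(value) as val
FROM inventory
GROUP BY warehouse
ORDER BY val DESC
LIMIT 1

Result: WH-Central with max(value) = 599.52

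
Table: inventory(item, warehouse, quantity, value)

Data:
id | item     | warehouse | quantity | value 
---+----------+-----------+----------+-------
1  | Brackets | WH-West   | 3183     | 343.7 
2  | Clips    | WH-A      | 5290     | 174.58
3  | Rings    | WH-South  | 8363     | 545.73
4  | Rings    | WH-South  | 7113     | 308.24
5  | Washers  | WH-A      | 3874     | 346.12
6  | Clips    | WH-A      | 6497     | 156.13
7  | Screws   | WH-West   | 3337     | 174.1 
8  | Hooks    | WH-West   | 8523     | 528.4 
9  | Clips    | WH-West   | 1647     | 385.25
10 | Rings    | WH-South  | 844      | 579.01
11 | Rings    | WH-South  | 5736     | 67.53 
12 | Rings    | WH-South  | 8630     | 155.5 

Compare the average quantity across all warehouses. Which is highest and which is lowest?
SELECT warehouse, AVG(quantity)
FROM inventory
GROUP BY warehouse
ORDER BY AVG(quantity)

All groups:
  WH-West: 4172.50
  WH-A: 5220.33
  WH-South: 6137.20

Highest: WH-South (6137.20)
Lowest: WH-West (4172.50)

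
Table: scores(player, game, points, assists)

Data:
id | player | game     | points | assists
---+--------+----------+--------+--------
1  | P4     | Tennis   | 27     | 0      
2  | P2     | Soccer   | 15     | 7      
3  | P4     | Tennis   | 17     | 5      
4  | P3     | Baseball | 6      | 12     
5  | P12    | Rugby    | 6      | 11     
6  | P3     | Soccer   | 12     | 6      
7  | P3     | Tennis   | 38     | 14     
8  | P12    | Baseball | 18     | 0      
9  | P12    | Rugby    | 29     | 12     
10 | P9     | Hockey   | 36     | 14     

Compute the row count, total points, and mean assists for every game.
SELECT game,
       COUNT(*) as cnt,
       SUM(points) as total_points,
       AVG(assists) as avg_assists
FROM scores
GROUP BY game

Result:
  Baseball: 2 records, 24 total points, 6.00 avg assists
  Hockey: 1 records, 36 total points, 14.00 avg assists
  Rugby: 2 records, 35 total points, 11.50 avg assists
  Soccer: 2 records, 27 total points, 6.50 avg assists
  Tennis: 3 records, 82 total points, 6.33 avg assists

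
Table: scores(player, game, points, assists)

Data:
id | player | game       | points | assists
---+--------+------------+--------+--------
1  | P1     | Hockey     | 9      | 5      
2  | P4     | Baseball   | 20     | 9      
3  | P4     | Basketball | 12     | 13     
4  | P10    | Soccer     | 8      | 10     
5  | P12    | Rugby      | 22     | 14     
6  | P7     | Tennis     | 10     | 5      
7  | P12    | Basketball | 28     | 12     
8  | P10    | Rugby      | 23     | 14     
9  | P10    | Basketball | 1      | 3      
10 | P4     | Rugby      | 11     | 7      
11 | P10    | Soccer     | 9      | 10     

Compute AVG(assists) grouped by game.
SELECT game, AVG(assists) as result
FROM scores
GROUP BY game

Result:
  Baseball: 9.00
  Basketball: 9.33
  Hockey: 5.00
  Rugby: 11.67
  Soccer: 10.00
  Tennis: 5.00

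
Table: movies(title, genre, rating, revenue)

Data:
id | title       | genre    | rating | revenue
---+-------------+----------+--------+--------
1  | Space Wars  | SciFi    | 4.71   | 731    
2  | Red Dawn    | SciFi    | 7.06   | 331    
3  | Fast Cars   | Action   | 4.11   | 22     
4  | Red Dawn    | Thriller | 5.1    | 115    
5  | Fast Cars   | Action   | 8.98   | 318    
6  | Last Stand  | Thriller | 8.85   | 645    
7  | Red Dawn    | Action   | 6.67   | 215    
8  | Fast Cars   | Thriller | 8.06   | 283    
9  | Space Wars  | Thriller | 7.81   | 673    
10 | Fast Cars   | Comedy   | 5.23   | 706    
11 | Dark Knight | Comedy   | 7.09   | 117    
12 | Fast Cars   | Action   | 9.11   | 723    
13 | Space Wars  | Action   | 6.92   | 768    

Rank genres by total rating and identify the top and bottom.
SELECT genre, SUM(rating)
FROM movies
GROUP BY genre
ORDER BY SUM(rating)

All groups:
  SciFi: 11.77
  Comedy: 12.32
  Thriller: 29.82
  Action: 35.79

Highest: Action (35.79)
Lowest: SciFi (11.77)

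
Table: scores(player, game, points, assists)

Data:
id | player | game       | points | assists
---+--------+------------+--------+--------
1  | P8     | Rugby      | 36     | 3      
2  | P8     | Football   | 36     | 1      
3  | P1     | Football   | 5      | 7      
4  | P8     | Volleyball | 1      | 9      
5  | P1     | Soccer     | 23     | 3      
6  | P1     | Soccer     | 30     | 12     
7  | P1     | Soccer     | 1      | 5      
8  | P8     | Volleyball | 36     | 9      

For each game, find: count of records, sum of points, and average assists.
SELECT game,
       COUNT(*) as cnt,
       SUM(points) as total_points,
       AVG(assists) as avg_assists
FROM scores
GROUP BY game

Result:
  Football: 2 records, 41 total points, 4.00 avg assists
  Rugby: 1 records, 36 total points, 3.00 avg assists
  Soccer: 3 records, 54 total points, 6.67 avg assists
  Volleyball: 2 records, 37 total points, 9.00 avg assists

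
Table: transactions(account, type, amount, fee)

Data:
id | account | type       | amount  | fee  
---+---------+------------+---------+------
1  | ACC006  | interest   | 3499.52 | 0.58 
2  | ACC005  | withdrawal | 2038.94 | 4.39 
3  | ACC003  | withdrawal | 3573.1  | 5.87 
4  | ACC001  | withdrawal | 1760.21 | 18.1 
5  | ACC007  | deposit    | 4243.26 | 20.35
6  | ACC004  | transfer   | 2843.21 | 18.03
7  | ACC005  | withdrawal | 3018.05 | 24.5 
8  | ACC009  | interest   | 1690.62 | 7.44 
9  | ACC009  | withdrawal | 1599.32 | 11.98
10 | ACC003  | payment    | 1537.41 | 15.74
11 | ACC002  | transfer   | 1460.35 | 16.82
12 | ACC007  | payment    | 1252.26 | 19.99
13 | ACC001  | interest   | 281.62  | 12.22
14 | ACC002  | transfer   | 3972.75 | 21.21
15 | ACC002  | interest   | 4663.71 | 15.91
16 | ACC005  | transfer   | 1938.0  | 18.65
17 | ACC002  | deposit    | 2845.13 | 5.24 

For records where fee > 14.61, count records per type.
SELECT type, COUNT(*)
FROM transactions
WHERE fee > 14.61
GROUP BY type

Note: WHERE filters rows before grouping.

Result:
  deposit: 1
  interest: 1
  payment: 2
  transfer: 4
  withdrawal: 2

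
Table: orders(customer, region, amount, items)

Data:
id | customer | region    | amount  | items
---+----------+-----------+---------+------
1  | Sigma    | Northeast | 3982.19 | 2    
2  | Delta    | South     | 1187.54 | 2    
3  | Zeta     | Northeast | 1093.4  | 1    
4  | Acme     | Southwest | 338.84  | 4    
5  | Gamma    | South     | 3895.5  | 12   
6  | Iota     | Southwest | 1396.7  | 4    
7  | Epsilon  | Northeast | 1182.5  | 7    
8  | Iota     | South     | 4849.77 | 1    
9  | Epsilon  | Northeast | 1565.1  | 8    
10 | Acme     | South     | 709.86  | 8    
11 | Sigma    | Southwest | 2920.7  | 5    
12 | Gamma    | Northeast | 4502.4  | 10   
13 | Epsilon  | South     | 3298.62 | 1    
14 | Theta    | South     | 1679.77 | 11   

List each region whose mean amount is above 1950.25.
SELECT region, AVG(amount)
FROM orders
GROUP BY region
HAVING AVG(amount) > 1950.25

Result:
  Northeast: avg=2465.12
  South: avg=2603.51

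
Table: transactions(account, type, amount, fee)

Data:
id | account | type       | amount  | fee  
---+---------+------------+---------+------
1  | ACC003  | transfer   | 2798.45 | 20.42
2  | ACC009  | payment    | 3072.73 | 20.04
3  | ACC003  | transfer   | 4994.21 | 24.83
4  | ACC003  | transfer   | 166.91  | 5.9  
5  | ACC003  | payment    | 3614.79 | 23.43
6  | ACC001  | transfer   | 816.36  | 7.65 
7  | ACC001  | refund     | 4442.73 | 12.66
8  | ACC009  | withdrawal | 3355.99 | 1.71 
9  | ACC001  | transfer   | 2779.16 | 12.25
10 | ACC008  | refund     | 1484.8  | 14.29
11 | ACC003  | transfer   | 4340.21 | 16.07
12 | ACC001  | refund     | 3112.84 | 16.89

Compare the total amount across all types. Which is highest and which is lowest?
SELECT type, SUM(amount)
FROM transactions
GROUP BY type
ORDER BY SUM(amount)

All groups:
  withdrawal: 3355.99
  payment: 6687.52
  refund: 9040.37
  transfer: 15895.30

Highest: transfer (15895.30)
Lowest: withdrawal (3355.99)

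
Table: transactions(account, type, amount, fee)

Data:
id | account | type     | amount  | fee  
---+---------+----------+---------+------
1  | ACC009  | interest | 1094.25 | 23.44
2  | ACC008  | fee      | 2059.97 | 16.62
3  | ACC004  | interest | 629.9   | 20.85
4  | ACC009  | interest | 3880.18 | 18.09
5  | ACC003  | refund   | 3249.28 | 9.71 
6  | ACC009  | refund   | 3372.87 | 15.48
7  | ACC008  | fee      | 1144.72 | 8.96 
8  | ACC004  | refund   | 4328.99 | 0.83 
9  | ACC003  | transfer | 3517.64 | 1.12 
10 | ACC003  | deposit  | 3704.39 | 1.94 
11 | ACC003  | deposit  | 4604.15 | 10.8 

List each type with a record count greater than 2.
SELECT type, COUNT(*) as cnt
FROM transactions
GROUP BY type
HAVING COUNT(*) > 2

Result:
  interest: 3
  refund: 3

Note: HAVING filters groups after aggregation, WHERE filters rows before.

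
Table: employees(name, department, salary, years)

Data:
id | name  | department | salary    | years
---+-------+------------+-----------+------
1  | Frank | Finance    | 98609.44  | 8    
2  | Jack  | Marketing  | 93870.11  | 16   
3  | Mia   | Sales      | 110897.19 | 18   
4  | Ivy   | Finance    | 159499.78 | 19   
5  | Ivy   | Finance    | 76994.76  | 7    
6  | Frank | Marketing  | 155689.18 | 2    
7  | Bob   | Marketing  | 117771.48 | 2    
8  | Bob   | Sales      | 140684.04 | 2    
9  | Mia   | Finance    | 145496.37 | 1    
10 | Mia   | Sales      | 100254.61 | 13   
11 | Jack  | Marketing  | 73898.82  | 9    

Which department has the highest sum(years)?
SELECT department, SUM(years) as val
FROM employees
GROUP BY department
ORDER BY val DESC
LIMIT 1

Result: Finance with sum(years) = 35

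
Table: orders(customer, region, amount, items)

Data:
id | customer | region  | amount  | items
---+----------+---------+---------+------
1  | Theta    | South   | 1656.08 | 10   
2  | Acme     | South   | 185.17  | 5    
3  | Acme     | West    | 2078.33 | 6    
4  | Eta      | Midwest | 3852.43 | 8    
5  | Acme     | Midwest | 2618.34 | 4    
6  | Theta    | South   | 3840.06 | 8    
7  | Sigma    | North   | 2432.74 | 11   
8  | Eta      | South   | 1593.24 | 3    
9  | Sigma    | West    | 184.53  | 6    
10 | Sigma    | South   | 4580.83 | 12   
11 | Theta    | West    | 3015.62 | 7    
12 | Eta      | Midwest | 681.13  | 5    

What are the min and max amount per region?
SELECT region, MIN(amount), MAX(amount)
FROM orders
GROUP BY region

Result:
  Midwest: min=681.13, max=3852.43
  North: min=2432.74, max=2432.74
  South: min=185.17, max=4580.83
  West: min=184.53, max=3015.62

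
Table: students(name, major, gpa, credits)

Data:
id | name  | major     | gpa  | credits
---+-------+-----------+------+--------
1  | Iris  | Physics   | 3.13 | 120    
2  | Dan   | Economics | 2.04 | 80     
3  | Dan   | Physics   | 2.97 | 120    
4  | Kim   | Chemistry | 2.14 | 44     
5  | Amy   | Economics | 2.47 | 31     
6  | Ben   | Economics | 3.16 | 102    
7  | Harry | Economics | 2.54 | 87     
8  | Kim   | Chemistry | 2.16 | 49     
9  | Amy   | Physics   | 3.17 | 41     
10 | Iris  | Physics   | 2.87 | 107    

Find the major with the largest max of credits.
SELECT major, MAX(credits) as val
FROM students
GROUP BY major
ORDER BY val DESC
LIMIT 1

Result: Physics with max(credits) = 120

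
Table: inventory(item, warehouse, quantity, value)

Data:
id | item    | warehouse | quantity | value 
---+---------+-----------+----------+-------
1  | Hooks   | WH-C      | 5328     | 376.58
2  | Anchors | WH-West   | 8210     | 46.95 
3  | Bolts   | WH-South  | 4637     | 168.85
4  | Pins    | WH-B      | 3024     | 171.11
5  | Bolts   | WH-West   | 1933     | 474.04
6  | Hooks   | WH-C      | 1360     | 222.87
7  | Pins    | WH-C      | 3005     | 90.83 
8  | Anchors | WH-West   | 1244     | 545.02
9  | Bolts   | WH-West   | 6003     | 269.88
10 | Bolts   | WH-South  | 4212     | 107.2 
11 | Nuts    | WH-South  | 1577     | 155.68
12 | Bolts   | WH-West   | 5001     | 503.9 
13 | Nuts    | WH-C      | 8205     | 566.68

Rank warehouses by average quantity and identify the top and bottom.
SELECT warehouse, AVG(quantity)
FROM inventory
GROUP BY warehouse
ORDER BY AVG(quantity)

All groups:
  WH-B: 3024.00
  WH-South: 3475.33
  WH-C: 4474.50
  WH-West: 4478.20

Highest: WH-West (4478.20)
Lowest: WH-B (3024.00)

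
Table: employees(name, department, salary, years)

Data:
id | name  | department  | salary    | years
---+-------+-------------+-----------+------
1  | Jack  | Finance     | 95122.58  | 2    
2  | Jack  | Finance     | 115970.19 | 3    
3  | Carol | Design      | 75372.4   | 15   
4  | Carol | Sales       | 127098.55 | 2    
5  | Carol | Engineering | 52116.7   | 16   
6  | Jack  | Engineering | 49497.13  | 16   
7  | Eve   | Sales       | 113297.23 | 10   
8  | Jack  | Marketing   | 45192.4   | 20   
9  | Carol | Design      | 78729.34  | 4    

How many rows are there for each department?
SELECT department, COUNT(*) as count
FROM employees
GROUP BY department

Result:
  Design: 2
  Engineering: 2
  Finance: 2
  Marketing: 1
  Sales: 2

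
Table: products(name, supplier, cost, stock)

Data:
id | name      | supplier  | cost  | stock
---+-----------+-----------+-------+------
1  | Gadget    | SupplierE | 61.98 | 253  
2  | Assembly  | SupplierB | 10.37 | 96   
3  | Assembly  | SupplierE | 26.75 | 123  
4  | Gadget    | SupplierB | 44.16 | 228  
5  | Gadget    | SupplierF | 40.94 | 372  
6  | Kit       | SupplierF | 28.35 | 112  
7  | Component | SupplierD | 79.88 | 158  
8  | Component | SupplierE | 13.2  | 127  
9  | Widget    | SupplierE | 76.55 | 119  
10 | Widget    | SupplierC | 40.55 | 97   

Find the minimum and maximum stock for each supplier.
SELECT supplier, MIN(stock), MAX(stock)
FROM products
GROUP BY supplier

Result:
  SupplierB: min=96, max=228
  SupplierC: min=97, max=97
  SupplierD: min=158, max=158
  SupplierE: min=119, max=253
  SupplierF: min=112, max=372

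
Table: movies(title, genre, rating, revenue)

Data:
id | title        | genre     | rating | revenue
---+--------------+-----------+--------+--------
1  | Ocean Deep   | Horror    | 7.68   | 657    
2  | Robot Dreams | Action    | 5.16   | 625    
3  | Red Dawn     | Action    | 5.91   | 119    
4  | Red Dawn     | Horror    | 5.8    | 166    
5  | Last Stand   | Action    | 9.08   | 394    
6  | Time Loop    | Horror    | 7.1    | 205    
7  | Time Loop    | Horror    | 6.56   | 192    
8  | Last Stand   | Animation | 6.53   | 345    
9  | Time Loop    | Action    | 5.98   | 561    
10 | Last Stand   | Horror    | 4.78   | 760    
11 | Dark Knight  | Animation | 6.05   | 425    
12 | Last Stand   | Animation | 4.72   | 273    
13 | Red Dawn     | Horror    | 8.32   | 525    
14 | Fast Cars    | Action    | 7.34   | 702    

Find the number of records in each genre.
SELECT genre, COUNT(*) as count
FROM movies
GROUP BY genre

Result:
  Action: 5
  Animation: 3
  Horror: 6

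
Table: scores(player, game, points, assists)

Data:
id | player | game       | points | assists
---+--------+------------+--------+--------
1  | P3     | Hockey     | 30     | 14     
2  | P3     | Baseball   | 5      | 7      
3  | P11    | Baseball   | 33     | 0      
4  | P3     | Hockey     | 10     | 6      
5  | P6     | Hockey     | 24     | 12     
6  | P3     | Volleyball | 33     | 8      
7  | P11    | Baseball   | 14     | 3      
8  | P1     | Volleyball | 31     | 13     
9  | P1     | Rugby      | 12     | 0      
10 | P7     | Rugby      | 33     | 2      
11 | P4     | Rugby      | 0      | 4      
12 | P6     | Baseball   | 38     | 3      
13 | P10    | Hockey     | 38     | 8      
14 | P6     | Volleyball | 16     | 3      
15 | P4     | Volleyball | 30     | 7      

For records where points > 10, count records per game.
SELECT game, COUNT(*)
FROM scores
WHERE points > 10
GROUP BY game

Note: WHERE filters rows before grouping.

Result:
  Baseball: 3
  Hockey: 3
  Rugby: 2
  Volleyball: 4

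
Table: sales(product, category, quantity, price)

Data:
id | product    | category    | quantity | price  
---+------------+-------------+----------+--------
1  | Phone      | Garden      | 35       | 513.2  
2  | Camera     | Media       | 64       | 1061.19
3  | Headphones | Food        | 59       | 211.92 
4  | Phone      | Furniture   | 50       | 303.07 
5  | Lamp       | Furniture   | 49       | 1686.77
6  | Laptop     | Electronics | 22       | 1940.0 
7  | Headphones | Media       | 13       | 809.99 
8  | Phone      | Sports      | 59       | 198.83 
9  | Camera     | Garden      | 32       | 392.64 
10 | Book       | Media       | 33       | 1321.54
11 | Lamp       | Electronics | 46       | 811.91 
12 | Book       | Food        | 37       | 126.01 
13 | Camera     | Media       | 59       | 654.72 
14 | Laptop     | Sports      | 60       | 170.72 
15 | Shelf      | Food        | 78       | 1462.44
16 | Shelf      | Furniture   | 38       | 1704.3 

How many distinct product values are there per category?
SELECT category, COUNT(DISTINCT product)
FROM sales
GROUP BY category

Result:
  Electronics: 2 distinct
  Food: 3 distinct
  Furniture: 3 distinct
  Garden: 2 distinct
  Media: 3 distinct
  Sports: 2 distinct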